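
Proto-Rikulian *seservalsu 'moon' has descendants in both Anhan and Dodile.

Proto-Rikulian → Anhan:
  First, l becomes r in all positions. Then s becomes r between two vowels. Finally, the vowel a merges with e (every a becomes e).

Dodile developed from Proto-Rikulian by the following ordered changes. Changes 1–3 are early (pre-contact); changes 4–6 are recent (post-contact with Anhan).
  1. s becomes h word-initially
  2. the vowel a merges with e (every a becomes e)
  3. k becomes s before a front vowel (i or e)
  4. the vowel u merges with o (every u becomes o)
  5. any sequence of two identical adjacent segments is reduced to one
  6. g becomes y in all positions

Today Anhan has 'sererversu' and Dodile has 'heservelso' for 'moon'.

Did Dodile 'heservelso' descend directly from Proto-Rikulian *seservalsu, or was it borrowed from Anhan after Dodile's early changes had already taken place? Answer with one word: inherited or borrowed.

If inherited, *seservalsu would pass through all of Dodile's changes:
Dodile: start from *seservalsu.
  rule 1 (debuccalisation): seservalsu → heservalsu
  rule 2 (vowel merger): heservalsu → heservelsu
  rule 3: no change — heservelsu
  rule 4 (vowel merger): heservelsu → heservelso
  rule 5: no change — heservelso
  rule 6: no change — heservelso
  ⇒ Dodile heservelso
If borrowed from Anhan 'sererversu' after the early changes, it would undergo only the recent ones:
  rule 4 (vowel merger): sererversu → sererverso
  rule 5 (degemination): no change (sererverso)
  rule 6 (unconditioned shift): no change (sererverso)
  ⇒ as a loan: sererverso
Dodile 'heservelso' matches the inherited outcome exactly, so it is an inherited cognate, not a loan.

inherited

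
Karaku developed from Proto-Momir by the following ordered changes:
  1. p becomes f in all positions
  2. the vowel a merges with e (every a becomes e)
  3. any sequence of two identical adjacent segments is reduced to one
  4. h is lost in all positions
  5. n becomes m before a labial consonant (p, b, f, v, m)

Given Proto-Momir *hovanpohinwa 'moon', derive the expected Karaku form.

Karaku: start from *hovanpohinwa.
  rule 1 (unconditioned shift): hovanpohinwa → hovanfohinwa
  rule 2 (vowel merger): hovanfohinwa → hovenfohinwe
  rule 3: no change — hovenfohinwe
  rule 4 (h-loss): hovenfohinwe → ovenfoinwe
  rule 5 (nasal place assimilation): ovenfoinwe → ovemfoinwe
  ⇒ Karaku ovemfoinwe

ovemfoinwe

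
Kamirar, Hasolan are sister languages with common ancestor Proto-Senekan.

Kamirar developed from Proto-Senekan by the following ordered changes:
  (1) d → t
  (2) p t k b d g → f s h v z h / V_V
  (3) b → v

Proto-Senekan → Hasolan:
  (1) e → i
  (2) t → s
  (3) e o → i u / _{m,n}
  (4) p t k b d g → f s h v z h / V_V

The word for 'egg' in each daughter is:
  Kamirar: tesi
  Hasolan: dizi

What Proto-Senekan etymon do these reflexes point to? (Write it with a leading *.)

*dedi

Position 2: Kamirar has e, Hasolan has i. Kamirar preserves e here (none of its changes turn any other segment into e), so the proto-segment is *e.
Position 3: Kamirar has s, Hasolan has z. Taking the neighbouring segments as reconstructed: Kamirar s could go back to *t or *d or *s; Hasolan z could go back to *d or *z — the one source consistent with every daughter is *d.
Verify the candidate proto-form against each daughter:
Kamirar: *dedi > teti > tesi  (by unconditioned shift, intervocalic lenition)
Hasolan: start from *dedi.
  rule 1 (vowel merger): dedi → didi
  rule 2: no change — didi
  rule 3: no change — didi
  rule 4 (intervocalic lenition): didi → dizi
  ⇒ Hasolan dizi
*dedi is the unique common source.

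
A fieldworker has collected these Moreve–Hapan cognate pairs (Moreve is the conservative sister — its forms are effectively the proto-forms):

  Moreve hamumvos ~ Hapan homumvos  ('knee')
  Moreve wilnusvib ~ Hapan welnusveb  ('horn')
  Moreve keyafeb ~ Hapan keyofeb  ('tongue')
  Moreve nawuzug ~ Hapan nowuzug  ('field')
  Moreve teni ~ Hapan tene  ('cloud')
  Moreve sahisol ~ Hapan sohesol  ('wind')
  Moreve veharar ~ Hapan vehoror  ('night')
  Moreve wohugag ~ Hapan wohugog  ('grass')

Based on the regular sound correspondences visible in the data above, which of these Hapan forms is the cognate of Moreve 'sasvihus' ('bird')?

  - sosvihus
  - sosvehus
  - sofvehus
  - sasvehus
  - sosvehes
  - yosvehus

sosvehus

nawuzug ~ nowuzug, sahisol ~ sohesol — Moreve a corresponds to Hapan o after a consonant, before a consonant other than r, m, n, p, b, f, v.
wilnusvib ~ welnusveb, sahisol ~ sohesol — Moreve i corresponds to Hapan e after a consonant, before a consonant other than r, m, n, p, b, f, v.
Applying these to Moreve 'sasvihus':
  sasvihus → sosvihus   (a→o after a consonant, before a consonant other than r, m, n, p, b, f, v)
  sosvihus → sosvehus   (i→e after a consonant, before a consonant other than r, m, n, p, b, f, v)
So the Hapan cognate is 'sosvehus'.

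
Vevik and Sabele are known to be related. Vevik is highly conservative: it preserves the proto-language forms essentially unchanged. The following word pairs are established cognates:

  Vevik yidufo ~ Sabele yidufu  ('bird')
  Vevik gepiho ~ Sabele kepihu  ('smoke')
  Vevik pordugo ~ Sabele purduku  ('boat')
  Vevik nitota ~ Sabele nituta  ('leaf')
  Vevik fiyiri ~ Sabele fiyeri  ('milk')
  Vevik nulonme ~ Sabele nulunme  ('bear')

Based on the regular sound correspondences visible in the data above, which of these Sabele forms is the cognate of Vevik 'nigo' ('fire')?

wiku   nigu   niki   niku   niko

niku

pordugo ~ purduku — Vevik g corresponds to Sabele k between vowels (before a back vowel).
yidufo ~ yidufu, gepiho ~ kepihu — Vevik o corresponds to Sabele u word-finally.
Applying these to Vevik 'nigo':
  nigo → niko   (g→k between vowels (before a back vowel))
  niko → niku   (o→u word-finally)
So the Sabele cognate is 'niku'.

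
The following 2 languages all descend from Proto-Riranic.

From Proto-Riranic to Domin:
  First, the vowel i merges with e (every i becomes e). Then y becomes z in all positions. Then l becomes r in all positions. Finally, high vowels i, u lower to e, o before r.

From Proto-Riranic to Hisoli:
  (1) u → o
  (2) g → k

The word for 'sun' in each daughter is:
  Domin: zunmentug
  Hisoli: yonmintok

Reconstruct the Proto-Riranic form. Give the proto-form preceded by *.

*yunmintug

Position 1: Domin has z, Hisoli has y. Hisoli preserves y here (none of its changes turn any other segment into y), so the proto-segment is *y.
Position 2: Domin has u, Hisoli has o. Domin preserves u here (none of its changes turn any other segment into u), so the proto-segment is *u.
Position 9: Domin has g, Hisoli has k. Domin preserves g here (none of its changes turn any other segment into g), so the proto-segment is *g.
Verify the candidate proto-form against each daughter:
Domin: start from *yunmintug.
  rule 1 (vowel merger): yunmintug → yunmentug
  rule 2 (unconditioned shift): yunmentug → zunmentug
  rule 3: no change — zunmentug
  rule 4: no change — zunmentug
  ⇒ Domin zunmentug
Hisoli: *yunmintug > yonmintog > yonmintok  (by vowel merger, unconditioned shift)
*yunmintug is the unique common source.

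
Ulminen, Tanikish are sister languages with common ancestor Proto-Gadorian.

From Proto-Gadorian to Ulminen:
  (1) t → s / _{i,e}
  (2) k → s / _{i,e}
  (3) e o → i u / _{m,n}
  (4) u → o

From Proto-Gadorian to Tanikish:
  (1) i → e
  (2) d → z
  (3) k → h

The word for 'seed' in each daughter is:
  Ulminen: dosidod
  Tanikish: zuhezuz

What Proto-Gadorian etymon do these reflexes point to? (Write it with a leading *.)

Position 1: Ulminen has d, Tanikish has z. Ulminen preserves d here (none of its changes turn any other segment into d), so the proto-segment is *d.
Position 6: Ulminen has o, Tanikish has u. Tanikish preserves u here (none of its changes turn any other segment into u), so the proto-segment is *u.
Verify the candidate proto-form against each daughter:
Ulminen: *dukidud > dusidud > dosidod  (by palatalisation, vowel merger)
Tanikish: *dukidud > dukedud > zukezuz > zuhezuz  (by vowel merger, unconditioned shift, unconditioned shift)
*dukidud is the unique common source.

*dukidud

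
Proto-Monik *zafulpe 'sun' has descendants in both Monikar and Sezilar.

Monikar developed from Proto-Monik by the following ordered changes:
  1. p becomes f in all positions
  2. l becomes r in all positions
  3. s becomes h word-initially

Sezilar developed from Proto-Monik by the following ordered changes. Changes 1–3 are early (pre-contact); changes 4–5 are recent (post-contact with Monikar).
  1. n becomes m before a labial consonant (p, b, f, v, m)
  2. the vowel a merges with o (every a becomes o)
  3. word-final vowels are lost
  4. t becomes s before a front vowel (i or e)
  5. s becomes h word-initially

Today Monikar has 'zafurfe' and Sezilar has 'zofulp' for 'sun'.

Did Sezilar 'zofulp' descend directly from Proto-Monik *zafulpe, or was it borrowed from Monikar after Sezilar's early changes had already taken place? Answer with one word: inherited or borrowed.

If inherited, *zafulpe would pass through all of Sezilar's changes:
Sezilar: start from *zafulpe.
  rule 1: no change — zafulpe
  rule 2 (vowel merger): zafulpe → zofulpe
  rule 3 (apocope): zofulpe → zofulp
  rule 4: no change — zofulp
  rule 5: no change — zofulp
  ⇒ Sezilar zofulp
If borrowed from Monikar 'zafurfe' after the early changes, it would undergo only the recent ones:
  rule 4 (palatalisation): no change (zafurfe)
  rule 5 (debuccalisation): no change (zafurfe)
  ⇒ as a loan: zafurfe
Sezilar 'zofulp' matches the inherited outcome exactly, so it is an inherited cognate, not a loan.

inherited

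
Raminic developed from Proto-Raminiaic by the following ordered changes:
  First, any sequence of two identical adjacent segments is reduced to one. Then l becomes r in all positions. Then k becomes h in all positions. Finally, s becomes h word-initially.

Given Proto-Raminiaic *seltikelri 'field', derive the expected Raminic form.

hertiherri

Raminic: *seltikelri
  seltikelri (rule 1 does not apply)
  seltikelri → sertikerri   [unconditioned shift]
  sertikerri → sertiherri   [unconditioned shift]
  sertiherri → hertiherri   [debuccalisation]
  giving Raminic hertiherri.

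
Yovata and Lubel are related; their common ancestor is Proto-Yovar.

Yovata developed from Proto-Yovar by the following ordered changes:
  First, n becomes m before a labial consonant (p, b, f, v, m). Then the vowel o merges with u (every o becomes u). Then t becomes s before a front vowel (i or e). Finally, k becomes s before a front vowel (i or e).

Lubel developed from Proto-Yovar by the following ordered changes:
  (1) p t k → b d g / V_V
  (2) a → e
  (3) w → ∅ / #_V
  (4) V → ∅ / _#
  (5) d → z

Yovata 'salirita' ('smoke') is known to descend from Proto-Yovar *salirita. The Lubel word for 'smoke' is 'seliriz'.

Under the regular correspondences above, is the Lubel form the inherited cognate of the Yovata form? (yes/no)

Derive the expected Lubel reflex of *salirita:
Lubel: start from *salirita.
  rule 1 (intervocalic voicing): salirita → salirida
  rule 2 (vowel merger): salirida → seliride
  rule 3: no change — seliride
  rule 4 (apocope): seliride → selirid
  rule 5 (unconditioned shift): selirid → seliriz
  ⇒ Lubel seliriz
Lubel 'seliriz' matches the regular reflex exactly, so the pair is cognate.

yes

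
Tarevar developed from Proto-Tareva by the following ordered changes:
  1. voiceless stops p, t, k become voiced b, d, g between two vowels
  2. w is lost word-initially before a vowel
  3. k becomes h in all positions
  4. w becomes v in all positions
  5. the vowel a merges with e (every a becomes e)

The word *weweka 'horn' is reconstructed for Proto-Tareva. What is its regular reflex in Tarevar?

evege

Tarevar: *weweka > wewega > ewega > evega > evege  (by intervocalic voicing, glide loss, unconditioned shift, vowel merger)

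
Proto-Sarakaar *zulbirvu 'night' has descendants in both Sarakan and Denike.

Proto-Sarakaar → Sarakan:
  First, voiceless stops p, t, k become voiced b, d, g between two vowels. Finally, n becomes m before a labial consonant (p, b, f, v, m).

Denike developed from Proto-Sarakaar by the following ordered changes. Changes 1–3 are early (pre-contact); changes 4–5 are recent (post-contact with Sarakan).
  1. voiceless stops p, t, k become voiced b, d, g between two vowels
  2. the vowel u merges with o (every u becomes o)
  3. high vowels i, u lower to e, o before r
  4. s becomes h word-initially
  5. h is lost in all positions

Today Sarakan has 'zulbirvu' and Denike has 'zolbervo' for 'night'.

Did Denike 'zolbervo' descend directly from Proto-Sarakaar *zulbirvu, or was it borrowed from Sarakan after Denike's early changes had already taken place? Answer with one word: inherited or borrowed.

If inherited, *zulbirvu would pass through all of Denike's changes:
Denike: *zulbirvu
  zulbirvu (rule 1 does not apply)
  zulbirvu → zolbirvo   [vowel merger]
  zolbirvo → zolbervo   [pre-rhotic lowering]
  zolbervo (rule 4 does not apply)
  zolbervo (rule 5 does not apply)
  giving Denike zolbervo.
If borrowed from Sarakan 'zulbirvu' after the early changes, it would undergo only the recent ones:
  rule 4 (debuccalisation): no change (zulbirvu)
  rule 5 (h-loss): no change (zulbirvu)
  ⇒ as a loan: zulbirvu
Denike 'zolbervo' matches the inherited outcome exactly, so it is an inherited cognate, not a loan.

inherited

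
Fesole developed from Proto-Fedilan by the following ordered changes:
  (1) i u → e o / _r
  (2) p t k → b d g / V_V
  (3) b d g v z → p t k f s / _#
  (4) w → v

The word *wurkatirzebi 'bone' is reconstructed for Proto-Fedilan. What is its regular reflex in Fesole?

Fesole: start from *wurkatirzebi.
  rule 1 (pre-rhotic lowering): wurkatirzebi → workaterzebi
  rule 2 (intervocalic voicing): workaterzebi → workaderzebi
  rule 3: no change — workaderzebi
  rule 4 (unconditioned shift): workaderzebi → vorkaderzebi
  ⇒ Fesole vorkaderzebi

vorkaderzebi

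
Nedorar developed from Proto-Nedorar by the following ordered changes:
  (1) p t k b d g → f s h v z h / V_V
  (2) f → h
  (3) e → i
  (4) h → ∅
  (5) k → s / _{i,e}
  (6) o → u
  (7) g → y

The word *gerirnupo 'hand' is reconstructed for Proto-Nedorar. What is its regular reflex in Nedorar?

yirirnuu

Nedorar: start from *gerirnupo.
  rule 1 (intervocalic lenition): gerirnupo → gerirnufo
  rule 2 (unconditioned shift): gerirnufo → gerirnuho
  rule 3 (vowel merger): gerirnuho → girirnuho
  rule 4 (h-loss): girirnuho → girirnuo
  rule 5: no change — girirnuo
  rule 6 (vowel merger): girirnuo → girirnuu
  rule 7 (unconditioned shift): girirnuu → yirirnuu
  ⇒ Nedorar yirirnuu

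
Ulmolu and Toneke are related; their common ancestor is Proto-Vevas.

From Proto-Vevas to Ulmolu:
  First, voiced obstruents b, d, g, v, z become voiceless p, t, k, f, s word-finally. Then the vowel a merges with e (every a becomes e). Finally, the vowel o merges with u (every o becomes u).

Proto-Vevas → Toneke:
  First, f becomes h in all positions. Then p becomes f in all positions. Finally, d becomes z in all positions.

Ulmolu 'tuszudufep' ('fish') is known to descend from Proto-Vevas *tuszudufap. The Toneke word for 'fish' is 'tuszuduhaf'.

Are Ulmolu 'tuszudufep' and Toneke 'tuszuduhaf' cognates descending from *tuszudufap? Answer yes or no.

Derive the expected Toneke reflex of *tuszudufap:
Toneke: start from *tuszudufap.
  rule 1 (unconditioned shift): tuszudufap → tuszuduhap
  rule 2 (unconditioned shift): tuszuduhap → tuszuduhaf
  rule 3 (unconditioned shift): tuszuduhaf → tuszuzuhaf
  ⇒ Toneke tuszuzuhaf
The regular Toneke reflex would be 'tuszuzuhaf', but the attested form is 'tuszuduhaf'. The correspondence is irregular, so they are not cognates (the Toneke form has a different source).

no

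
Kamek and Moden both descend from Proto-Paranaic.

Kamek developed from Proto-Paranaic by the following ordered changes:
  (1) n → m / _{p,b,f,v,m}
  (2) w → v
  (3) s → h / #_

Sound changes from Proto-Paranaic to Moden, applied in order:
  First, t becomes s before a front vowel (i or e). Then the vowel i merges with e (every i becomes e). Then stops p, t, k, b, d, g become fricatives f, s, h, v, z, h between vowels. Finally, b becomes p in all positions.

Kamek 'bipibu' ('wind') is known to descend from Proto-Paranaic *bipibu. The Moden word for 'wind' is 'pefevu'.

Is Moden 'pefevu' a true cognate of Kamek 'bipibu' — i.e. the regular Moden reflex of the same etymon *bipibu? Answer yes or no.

yes

Derive the expected Moden reflex of *bipibu:
Moden: *bipibu > bepebu > befevu > pefevu  (by vowel merger, intervocalic lenition, unconditioned shift)
Moden 'pefevu' matches the regular reflex exactly, so the pair is cognate.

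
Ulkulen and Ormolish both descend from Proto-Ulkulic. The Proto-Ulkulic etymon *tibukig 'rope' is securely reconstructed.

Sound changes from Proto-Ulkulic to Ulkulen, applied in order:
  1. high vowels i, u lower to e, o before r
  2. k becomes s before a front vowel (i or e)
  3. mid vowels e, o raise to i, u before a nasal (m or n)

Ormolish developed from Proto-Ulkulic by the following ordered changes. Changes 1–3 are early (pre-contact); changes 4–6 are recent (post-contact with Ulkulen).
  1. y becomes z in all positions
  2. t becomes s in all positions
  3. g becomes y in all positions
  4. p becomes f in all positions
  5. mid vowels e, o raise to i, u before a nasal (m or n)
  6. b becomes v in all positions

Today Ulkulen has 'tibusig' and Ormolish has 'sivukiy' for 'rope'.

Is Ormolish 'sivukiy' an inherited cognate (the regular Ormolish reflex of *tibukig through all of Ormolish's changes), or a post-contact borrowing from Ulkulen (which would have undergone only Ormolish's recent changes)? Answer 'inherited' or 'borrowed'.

If inherited, *tibukig would pass through all of Ormolish's changes:
Ormolish: start from *tibukig.
  rule 1: no change — tibukig
  rule 2 (unconditioned shift): tibukig → sibukig
  rule 3 (unconditioned shift): sibukig → sibukiy
  rule 4: no change — sibukiy
  rule 5: no change — sibukiy
  rule 6 (unconditioned shift): sibukiy → sivukiy
  ⇒ Ormolish sivukiy
If borrowed from Ulkulen 'tibusig' after the early changes, it would undergo only the recent ones:
  rule 4 (unconditioned shift): no change (tibusig)
  rule 5 (pre-nasal raising): no change (tibusig)
  rule 6 (unconditioned shift): tibusig → tivusig
  ⇒ as a loan: tivusig
Ormolish 'sivukiy' matches the inherited outcome exactly, so it is an inherited cognate, not a loan.

inherited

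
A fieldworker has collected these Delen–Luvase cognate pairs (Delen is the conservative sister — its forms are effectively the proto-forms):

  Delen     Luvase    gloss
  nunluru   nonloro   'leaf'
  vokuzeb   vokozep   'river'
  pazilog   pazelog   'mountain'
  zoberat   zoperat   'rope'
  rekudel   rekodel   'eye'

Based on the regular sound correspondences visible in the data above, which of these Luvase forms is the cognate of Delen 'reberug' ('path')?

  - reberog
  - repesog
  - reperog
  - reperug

reperog

zoberat ~ zoperat — Delen b corresponds to Luvase p between vowels (before a front vowel).
vokuzeb ~ vokozep, rekudel ~ rekodel — Delen u corresponds to Luvase o after a consonant, before a consonant other than r, m, n, p, b, f, v.
Applying these to Delen 'reberug':
  reberug → reperug   (b→p between vowels (before a front vowel))
  reperug → reperog   (u→o after a consonant, before a consonant other than r, m, n, p, b, f, v)
So the Luvase cognate is 'reperog'.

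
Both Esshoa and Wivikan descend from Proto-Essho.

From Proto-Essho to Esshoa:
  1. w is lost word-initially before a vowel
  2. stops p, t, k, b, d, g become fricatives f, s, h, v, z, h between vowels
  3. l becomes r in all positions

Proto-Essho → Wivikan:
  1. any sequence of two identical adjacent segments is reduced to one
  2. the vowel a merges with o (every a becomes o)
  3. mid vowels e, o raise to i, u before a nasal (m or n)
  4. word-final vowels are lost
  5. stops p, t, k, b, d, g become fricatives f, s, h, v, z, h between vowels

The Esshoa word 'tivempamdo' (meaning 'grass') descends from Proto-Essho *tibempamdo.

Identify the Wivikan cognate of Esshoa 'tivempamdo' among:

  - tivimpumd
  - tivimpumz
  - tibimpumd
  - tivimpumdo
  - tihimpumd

tivimpumd

Wivikan: *tibempamdo > tibempomdo > tibimpumdo > tibimpumd > tivimpumd  (by vowel merger, pre-nasal raising, apocope, intervocalic lenition)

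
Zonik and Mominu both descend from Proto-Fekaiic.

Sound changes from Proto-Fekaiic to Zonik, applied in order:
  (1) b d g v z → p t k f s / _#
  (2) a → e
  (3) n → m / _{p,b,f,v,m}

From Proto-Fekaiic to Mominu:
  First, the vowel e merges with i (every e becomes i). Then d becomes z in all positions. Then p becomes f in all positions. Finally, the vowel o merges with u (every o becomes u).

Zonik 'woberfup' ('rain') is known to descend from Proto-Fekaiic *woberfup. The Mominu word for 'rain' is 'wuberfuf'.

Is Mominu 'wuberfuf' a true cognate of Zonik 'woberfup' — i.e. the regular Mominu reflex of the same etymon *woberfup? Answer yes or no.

no

Derive the expected Mominu reflex of *woberfup:
Mominu: start from *woberfup.
  rule 1 (vowel merger): woberfup → wobirfup
  rule 2: no change — wobirfup
  rule 3 (unconditioned shift): wobirfup → wobirfuf
  rule 4 (vowel merger): wobirfuf → wubirfuf
  ⇒ Mominu wubirfuf
The regular Mominu reflex would be 'wubirfuf', but the attested form is 'wuberfuf'. The correspondence is irregular, so they are not cognates (the Mominu form has a different source).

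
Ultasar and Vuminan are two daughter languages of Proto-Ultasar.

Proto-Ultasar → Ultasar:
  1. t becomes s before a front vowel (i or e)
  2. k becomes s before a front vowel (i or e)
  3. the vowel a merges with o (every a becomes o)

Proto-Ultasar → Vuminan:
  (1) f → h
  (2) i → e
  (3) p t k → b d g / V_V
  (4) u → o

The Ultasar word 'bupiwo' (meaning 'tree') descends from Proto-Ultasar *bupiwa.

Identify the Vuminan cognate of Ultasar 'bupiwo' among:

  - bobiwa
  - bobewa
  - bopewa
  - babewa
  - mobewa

bobewa

Vuminan: start from *bupiwa.
  rule 1: no change — bupiwa
  rule 2 (vowel merger): bupiwa → bupewa
  rule 3 (intervocalic voicing): bupewa → bubewa
  rule 4 (vowel merger): bubewa → bobewa
  ⇒ Vuminan bobewa
The other candidates each miss or misapply at least one Vuminan change.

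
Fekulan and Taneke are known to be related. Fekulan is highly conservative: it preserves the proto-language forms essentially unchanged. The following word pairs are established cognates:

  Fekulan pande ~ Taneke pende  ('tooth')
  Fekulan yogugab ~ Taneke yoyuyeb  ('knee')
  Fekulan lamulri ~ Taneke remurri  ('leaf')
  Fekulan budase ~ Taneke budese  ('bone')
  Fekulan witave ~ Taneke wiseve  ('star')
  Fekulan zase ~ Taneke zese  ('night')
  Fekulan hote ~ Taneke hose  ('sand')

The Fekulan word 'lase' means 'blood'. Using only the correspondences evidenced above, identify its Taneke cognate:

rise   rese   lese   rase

rese

lamulri ~ remurri — Fekulan l corresponds to Taneke r word-initially before a back vowel.
budase ~ budese, zase ~ zese — Fekulan a corresponds to Taneke e after a consonant, before a consonant other than r, m, n, p, b, f, v.
Applying these to Fekulan 'lase':
  lase → rase   (l→r word-initially before a back vowel)
  rase → rese   (a→e after a consonant, before a consonant other than r, m, n, p, b, f, v)
So the Taneke cognate is 'rese'.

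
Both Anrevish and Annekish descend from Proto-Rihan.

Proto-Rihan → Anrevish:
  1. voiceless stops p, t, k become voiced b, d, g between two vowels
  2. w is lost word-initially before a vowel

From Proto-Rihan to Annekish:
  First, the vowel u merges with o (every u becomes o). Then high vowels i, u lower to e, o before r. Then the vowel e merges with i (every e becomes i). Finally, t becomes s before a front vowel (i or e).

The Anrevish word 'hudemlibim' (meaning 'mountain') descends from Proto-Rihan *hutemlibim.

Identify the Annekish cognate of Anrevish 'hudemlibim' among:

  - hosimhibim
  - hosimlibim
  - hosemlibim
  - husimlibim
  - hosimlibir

hosimlibim

Annekish: start from *hutemlibim.
  rule 1 (vowel merger): hutemlibim → hotemlibim
  rule 2: no change — hotemlibim
  rule 3 (vowel merger): hotemlibim → hotimlibim
  rule 4 (palatalisation): hotimlibim → hosimlibim
  ⇒ Annekish hosimlibim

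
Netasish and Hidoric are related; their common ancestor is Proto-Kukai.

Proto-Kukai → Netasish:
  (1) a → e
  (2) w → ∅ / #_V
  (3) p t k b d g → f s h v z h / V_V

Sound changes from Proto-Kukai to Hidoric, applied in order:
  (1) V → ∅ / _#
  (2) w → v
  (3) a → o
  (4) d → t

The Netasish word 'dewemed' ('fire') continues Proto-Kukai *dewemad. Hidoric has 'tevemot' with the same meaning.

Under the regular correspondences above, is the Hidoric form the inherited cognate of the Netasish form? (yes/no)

Derive the expected Hidoric reflex of *dewemad:
Hidoric: *dewemad
  dewemad (rule 1 does not apply)
  dewemad → devemad   [unconditioned shift]
  devemad → devemod   [vowel merger]
  devemod → tevemot   [unconditioned shift]
  giving Hidoric tevemot.
Hidoric 'tevemot' matches the regular reflex exactly, so the pair is cognate.

yes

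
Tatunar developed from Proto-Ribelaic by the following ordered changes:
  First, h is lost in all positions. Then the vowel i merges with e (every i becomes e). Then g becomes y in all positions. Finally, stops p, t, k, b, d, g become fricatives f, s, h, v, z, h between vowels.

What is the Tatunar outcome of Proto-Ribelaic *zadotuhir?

zazosuer

Tatunar: start from *zadotuhir.
  rule 1 (h-loss): zadotuhir → zadotuir
  rule 2 (vowel merger): zadotuir → zadotuer
  rule 3: no change — zadotuer
  rule 4 (intervocalic lenition): zadotuer → zazosuer
  ⇒ Tatunar zazosuer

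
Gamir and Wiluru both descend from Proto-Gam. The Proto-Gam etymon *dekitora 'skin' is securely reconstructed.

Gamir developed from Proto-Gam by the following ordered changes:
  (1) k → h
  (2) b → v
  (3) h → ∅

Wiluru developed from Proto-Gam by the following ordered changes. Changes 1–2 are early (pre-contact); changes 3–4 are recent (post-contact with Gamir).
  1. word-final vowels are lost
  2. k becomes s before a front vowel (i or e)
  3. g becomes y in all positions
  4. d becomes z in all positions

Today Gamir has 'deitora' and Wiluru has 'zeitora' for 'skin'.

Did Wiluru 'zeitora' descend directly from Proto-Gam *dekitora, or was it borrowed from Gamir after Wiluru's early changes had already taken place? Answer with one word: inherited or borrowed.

If inherited, *dekitora would pass through all of Wiluru's changes:
Wiluru: *dekitora
  dekitora → dekitor   [apocope]
  dekitor → desitor   [palatalisation]
  desitor (rule 3 does not apply)
  desitor → zesitor   [unconditioned shift]
  giving Wiluru zesitor.
If borrowed from Gamir 'deitora' after the early changes, it would undergo only the recent ones:
  rule 3 (unconditioned shift): no change (deitora)
  rule 4 (unconditioned shift): deitora → zeitora
  ⇒ as a loan: zeitora
Wiluru 'zeitora' matches the loan outcome 'zeitora', not the inherited 'zesitor' — it skipped the early Wiluru changes, so it was borrowed from Gamir.

borrowed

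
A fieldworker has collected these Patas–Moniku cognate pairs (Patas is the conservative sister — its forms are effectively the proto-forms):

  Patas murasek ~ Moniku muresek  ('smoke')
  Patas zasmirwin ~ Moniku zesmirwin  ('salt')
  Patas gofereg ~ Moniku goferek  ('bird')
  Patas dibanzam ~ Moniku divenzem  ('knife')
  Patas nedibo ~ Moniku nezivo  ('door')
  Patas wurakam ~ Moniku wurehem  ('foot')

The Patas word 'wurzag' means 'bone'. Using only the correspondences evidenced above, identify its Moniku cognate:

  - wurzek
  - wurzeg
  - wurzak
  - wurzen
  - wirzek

wurzek

murasek ~ muresek, zasmirwin ~ zesmirwin — Patas a corresponds to Moniku e after a consonant, before a consonant other than r, m, n, p, b, f, v.
gofereg ~ goferek — Patas g corresponds to Moniku k word-finally.
Applying these to Patas 'wurzag':
  wurzag → wurzeg   (a→e after a consonant, before a consonant other than r, m, n, p, b, f, v)
  wurzeg → wurzek   (g→k word-finally)
So the Moniku cognate is 'wurzek'.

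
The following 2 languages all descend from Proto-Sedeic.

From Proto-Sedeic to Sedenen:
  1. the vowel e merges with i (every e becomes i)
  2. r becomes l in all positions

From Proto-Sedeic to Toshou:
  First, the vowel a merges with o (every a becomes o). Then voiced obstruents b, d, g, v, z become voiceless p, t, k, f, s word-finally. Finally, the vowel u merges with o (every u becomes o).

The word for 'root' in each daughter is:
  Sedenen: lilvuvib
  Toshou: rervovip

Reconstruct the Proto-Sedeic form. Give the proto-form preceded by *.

Position 2: Sedenen has i, Toshou has e. Toshou preserves e here (none of its changes turn any other segment into e), so the proto-segment is *e.
Position 1: Sedenen has l, Toshou has r. Toshou preserves r here (none of its changes turn any other segment into r), so the proto-segment is *r.
Position 8: Sedenen has b, Toshou has p. Sedenen preserves b here (none of its changes turn any other segment into b), so the proto-segment is *b.
Verify the candidate proto-form against each daughter:
Sedenen: *rervuvib
  rervuvib → rirvuvib   [vowel merger]
  rirvuvib → lilvuvib   [unconditioned shift]
  giving Sedenen lilvuvib.
Toshou: *rervuvib
  rervuvib (rule 1 does not apply)
  rervuvib → rervuvip   [final devoicing]
  rervuvip → rervovip   [vowel merger]
  giving Toshou rervovip.
Only *rervuvib yields all of Sedenen lilvuvib, Toshou rervovip.

*rervuvib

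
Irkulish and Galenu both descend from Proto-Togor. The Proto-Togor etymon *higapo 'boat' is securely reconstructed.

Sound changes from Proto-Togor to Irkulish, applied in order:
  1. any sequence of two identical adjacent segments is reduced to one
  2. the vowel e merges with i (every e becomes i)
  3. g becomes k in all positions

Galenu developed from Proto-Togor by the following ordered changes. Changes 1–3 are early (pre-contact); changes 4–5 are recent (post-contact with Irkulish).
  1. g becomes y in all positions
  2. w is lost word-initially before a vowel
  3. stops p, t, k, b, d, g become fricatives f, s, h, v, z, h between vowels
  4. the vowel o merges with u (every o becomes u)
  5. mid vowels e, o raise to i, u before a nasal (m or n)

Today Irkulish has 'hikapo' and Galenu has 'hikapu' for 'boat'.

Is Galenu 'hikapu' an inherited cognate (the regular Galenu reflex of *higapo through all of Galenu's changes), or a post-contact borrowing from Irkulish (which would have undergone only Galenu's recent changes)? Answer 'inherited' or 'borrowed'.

If inherited, *higapo would pass through all of Galenu's changes:
Galenu: start from *higapo.
  rule 1 (unconditioned shift): higapo → hiyapo
  rule 2: no change — hiyapo
  rule 3 (intervocalic lenition): hiyapo → hiyafo
  rule 4 (vowel merger): hiyafo → hiyafu
  rule 5: no change — hiyafu
  ⇒ Galenu hiyafu
If borrowed from Irkulish 'hikapo' after the early changes, it would undergo only the recent ones:
  rule 4 (vowel merger): hikapo → hikapu
  rule 5 (pre-nasal raising): no change (hikapu)
  ⇒ as a loan: hikapu
Galenu 'hikapu' matches the loan outcome 'hikapu', not the inherited 'hiyafu' — it skipped the early Galenu changes, so it was borrowed from Irkulish.

borrowed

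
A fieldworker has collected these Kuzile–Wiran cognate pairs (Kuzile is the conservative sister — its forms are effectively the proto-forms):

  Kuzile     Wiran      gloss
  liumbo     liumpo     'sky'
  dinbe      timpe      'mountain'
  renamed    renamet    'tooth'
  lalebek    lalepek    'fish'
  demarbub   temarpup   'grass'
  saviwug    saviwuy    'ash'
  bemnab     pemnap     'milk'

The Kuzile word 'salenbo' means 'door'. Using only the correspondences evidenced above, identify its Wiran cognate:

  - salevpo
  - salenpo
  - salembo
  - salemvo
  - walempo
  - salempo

salempo

dinbe ~ timpe — Kuzile n corresponds to Wiran m after a vowel, before a labial obstruent.
liumbo ~ liumpo — Kuzile b corresponds to Wiran p after a consonant, before a back vowel.
Applying these to Kuzile 'salenbo':
  salenbo → salembo   (n→m after a vowel, before a labial obstruent)
  salembo → salempo   (b→p after a consonant, before a back vowel)
So the Wiran cognate is 'salempo'.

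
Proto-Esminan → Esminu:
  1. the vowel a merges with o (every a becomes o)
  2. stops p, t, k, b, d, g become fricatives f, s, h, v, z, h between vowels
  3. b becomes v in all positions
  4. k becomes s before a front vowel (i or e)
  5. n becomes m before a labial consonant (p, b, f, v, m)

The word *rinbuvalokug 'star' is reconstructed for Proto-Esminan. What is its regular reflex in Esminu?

Esminu: *rinbuvalokug
  rinbuvalokug → rinbuvolokug   [vowel merger]
  rinbuvolokug → rinbuvolohug   [intervocalic lenition]
  rinbuvolohug → rinvuvolohug   [unconditioned shift]
  rinvuvolohug (rule 4 does not apply)
  rinvuvolohug → rimvuvolohug   [nasal place assimilation]
  giving Esminu rimvuvolohug.

rimvuvolohug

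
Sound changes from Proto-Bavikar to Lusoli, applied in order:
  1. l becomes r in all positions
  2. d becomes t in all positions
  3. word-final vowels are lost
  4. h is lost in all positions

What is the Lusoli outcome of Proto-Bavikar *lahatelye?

Lusoli: *lahatelye
  lahatelye → rahaterye   [unconditioned shift]
  rahaterye (rule 2 does not apply)
  rahaterye → rahatery   [apocope]
  rahatery → raatery   [h-loss]
  giving Lusoli raatery.

raatery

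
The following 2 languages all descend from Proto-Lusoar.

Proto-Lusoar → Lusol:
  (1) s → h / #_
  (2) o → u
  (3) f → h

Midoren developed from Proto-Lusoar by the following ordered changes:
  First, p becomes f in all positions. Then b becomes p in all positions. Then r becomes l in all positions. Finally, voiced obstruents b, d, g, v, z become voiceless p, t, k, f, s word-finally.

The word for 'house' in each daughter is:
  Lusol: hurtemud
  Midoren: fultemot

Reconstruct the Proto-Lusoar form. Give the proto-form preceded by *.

*furtemod

Position 1: Lusol has h, Midoren has f. Taking the neighbouring segments as reconstructed: Lusol h could go back to *f or *s or *h; Midoren f could go back to *p or *f — the one source consistent with every daughter is *f.
Position 7: Lusol has u, Midoren has o. Midoren preserves o here (none of its changes turn any other segment into o), so the proto-segment is *o.
Continuing position by position gives *furtemod; check it forward:
Lusol: *furtemod > furtemud > hurtemud  (by vowel merger, unconditioned shift)
Midoren: *furtemod > fultemod > fultemot  (by unconditioned shift, final devoicing)
*furtemod is the unique common source.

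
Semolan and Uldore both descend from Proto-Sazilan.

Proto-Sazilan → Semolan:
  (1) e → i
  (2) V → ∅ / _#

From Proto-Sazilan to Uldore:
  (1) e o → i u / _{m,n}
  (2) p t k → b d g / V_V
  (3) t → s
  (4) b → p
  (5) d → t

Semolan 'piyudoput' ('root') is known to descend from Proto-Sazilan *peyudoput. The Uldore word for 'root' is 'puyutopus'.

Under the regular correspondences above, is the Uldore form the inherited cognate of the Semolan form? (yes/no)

Derive the expected Uldore reflex of *peyudoput:
Uldore: start from *peyudoput.
  rule 1: no change — peyudoput
  rule 2 (intervocalic voicing): peyudoput → peyudobut
  rule 3 (unconditioned shift): peyudobut → peyudobus
  rule 4 (unconditioned shift): peyudobus → peyudopus
  rule 5 (unconditioned shift): peyudopus → peyutopus
  ⇒ Uldore peyutopus
The regular Uldore reflex would be 'peyutopus', but the attested form is 'puyutopus'. The correspondence is irregular, so they are not cognates (the Uldore form has a different source).

no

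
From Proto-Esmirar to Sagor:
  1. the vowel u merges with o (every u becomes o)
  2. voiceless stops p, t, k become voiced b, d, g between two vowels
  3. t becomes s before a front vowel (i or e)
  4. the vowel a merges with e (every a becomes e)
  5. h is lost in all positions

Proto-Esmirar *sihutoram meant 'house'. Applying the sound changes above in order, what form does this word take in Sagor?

siodorem

Sagor: *sihutoram
  sihutoram → sihotoram   [vowel merger]
  sihotoram → sihodoram   [intervocalic voicing]
  sihodoram (rule 3 does not apply)
  sihodoram → sihodorem   [vowel merger]
  sihodorem → siodorem   [h-loss]
  giving Sagor siodorem.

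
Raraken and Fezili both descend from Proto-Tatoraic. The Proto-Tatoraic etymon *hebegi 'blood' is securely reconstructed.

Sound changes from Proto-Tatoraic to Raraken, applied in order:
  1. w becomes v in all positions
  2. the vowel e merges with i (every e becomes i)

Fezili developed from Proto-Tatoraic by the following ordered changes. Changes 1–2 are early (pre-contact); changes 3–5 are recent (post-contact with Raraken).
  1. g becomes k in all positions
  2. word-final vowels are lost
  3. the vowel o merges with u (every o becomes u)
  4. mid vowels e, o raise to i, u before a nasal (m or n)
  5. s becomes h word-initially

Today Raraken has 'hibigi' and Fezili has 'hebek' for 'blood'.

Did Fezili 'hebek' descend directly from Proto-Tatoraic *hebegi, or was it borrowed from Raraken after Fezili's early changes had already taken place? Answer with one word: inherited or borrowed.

If inherited, *hebegi would pass through all of Fezili's changes:
Fezili: start from *hebegi.
  rule 1 (unconditioned shift): hebegi → hebeki
  rule 2 (apocope): hebeki → hebek
  rule 3: no change — hebek
  rule 4: no change — hebek
  rule 5: no change — hebek
  ⇒ Fezili hebek
If borrowed from Raraken 'hibigi' after the early changes, it would undergo only the recent ones:
  rule 3 (vowel merger): no change (hibigi)
  rule 4 (pre-nasal raising): no change (hibigi)
  rule 5 (debuccalisation): no change (hibigi)
  ⇒ as a loan: hibigi
Fezili 'hebek' matches the inherited outcome exactly, so it is an inherited cognate, not a loan.

inherited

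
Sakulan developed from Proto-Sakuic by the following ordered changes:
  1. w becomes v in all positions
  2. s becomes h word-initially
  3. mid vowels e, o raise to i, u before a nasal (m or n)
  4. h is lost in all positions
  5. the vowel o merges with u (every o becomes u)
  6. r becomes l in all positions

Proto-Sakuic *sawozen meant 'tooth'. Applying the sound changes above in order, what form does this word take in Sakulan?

Sakulan: *sawozen > savozen > havozen > havozin > avozin > avuzin  (by unconditioned shift, debuccalisation, pre-nasal raising, h-loss, vowel merger)

avuzin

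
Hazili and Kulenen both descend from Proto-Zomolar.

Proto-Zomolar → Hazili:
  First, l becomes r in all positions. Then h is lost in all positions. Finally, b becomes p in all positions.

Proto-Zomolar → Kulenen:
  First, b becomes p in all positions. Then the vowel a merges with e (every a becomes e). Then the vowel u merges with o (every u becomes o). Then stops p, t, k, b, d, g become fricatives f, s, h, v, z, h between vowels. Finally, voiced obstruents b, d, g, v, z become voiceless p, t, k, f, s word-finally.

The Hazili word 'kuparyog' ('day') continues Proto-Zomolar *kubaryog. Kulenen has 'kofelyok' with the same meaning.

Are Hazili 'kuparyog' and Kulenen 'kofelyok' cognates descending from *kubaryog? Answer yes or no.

no

Derive the expected Kulenen reflex of *kubaryog:
Kulenen: *kubaryog
  kubaryog → kuparyog   [unconditioned shift]
  kuparyog → kuperyog   [vowel merger]
  kuperyog → koperyog   [vowel merger]
  koperyog → koferyog   [intervocalic lenition]
  koferyog → koferyok   [final devoicing]
  giving Kulenen koferyok.
The regular Kulenen reflex would be 'koferyok', but the attested form is 'kofelyok'. The correspondence is irregular, so they are not cognates (the Kulenen form has a different source).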